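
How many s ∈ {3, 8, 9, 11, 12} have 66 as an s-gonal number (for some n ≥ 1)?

1

s = 3: P(3, 11) = 66. ✓
s = 8: P(8, 5) = 65 and P(8, 6) = 96; 66 is not s-gonal.
s = 9: P(9, 4) = 46 and P(9, 5) = 75; 66 is not s-gonal.
s = 11: P(11, 4) = 58 and P(11, 5) = 95; 66 is not s-gonal.
s = 12: P(12, 4) = 64 and P(12, 5) = 105; 66 is not s-gonal.
Hits: s ∈ {3} → 1.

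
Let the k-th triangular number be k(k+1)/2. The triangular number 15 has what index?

5

Set n(n+1)/2 = 15, giving n² + n − 30 = 0.
The discriminant is 1 + 8·15 = 121, and √121 = 11.
So n = (-1 + 11) / 2 = 10/2 = 5.
Check: 5·6/2 = 15. ✓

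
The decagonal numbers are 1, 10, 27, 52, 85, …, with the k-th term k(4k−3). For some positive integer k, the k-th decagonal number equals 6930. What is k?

Set n(4n−3) = 6930, giving 4n² − 3n − 6930 = 0.
The discriminant is 9 + 16·6930 = 110889, and √110889 = 333.
So n = (3 + 333) / 8 = 336/8 = 42.

42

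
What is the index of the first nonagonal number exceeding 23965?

84

Solve n(7n−5)/2 > 23965 for integer n.
The largest n with value ≤ 23965 is 83 (since 23904 ≤ 23965 < 24486), so the first above is n = 84, value 24486.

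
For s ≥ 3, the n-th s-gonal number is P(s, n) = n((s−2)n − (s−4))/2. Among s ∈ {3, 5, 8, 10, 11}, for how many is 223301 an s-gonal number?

1

s = 3: P(3, 667) = 222778 and P(3, 668) = 223446; 223301 is not s-gonal.
s = 5: P(5, 386) = 223301. ✓
s = 8: P(8, 273) = 223041 and P(8, 274) = 224680; 223301 is not s-gonal.
s = 10: P(10, 236) = 222076 and P(10, 237) = 223965; 223301 is not s-gonal.
s = 11: P(11, 223) = 223000 and P(11, 224) = 225008; 223301 is not s-gonal.
Hits: s ∈ {5} → 1.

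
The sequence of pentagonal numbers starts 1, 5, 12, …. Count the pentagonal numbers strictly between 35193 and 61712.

49

The n-th pentagonal number is n(3n−1)/2.
Smallest index with value > 35193: n = 154 (giving 35497).
Largest index with value < 61712: n = 202 (giving 61105).
Indices 154 through 202: 49 terms.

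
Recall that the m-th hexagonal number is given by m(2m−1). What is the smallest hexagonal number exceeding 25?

28

Solve n(2n−1) > 25 for integer n.
The largest n with value ≤ 25 is 3 (since 15 ≤ 25 < 28), so the first above is n = 4, value 28.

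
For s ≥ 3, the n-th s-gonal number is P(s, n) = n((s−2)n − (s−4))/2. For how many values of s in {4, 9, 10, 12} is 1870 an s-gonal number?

1

s = 4: P(4, 43) = 1849 and P(4, 44) = 1936; 1870 is not s-gonal.
s = 9: P(9, 23) = 1794 and P(9, 24) = 1956; 1870 is not s-gonal.
s = 10: P(10, 22) = 1870. ✓
s = 12: P(12, 19) = 1729 and P(12, 20) = 1920; 1870 is not s-gonal.
Hits: s ∈ {10} → 1.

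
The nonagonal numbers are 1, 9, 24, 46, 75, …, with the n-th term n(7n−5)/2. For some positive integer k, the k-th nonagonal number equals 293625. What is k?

290

Set n(7n−5)/2 = 293625, giving 7n² − 5n − 587250 = 0.
The discriminant is 25 + 56·293625 = 16443025, and √16443025 = 4055.
So n = (5 + 4055) / 14 = 4060/14 = 290.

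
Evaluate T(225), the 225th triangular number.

25425

The 225th triangular number is n(n+1)/2 with n = 225.
225·226/2 = 50850/2 = 25425.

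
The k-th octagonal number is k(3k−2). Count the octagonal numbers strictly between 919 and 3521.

17

The n-th octagonal number is n(3n−2).
Smallest index with value > 919: n = 18 (giving 936).
Largest index with value < 3521: n = 34 (giving 3400).
Indices 18 through 34: 17 terms.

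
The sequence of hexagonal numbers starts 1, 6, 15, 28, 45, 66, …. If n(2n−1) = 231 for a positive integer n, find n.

Set n(2n−1) = 231, giving 2n² − n − 231 = 0.
The discriminant is 1 + 8·231 = 1849, and √1849 = 43.
So n = (1 + 43) / 4 = 44/4 = 11.

11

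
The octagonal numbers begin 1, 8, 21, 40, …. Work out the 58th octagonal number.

58·(3·58 − 2) = 58·172 = 9976.

9976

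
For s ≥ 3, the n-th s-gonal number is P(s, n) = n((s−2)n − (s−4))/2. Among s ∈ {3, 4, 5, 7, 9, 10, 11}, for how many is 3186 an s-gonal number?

s = 3: P(3, 79) = 3160 and P(3, 80) = 3240; 3186 is not s-gonal.
s = 4: P(4, 56) = 3136 and P(4, 57) = 3249; 3186 is not s-gonal.
s = 5: P(5, 46) = 3151 and P(5, 47) = 3290; 3186 is not s-gonal.
s = 7: P(7, 36) = 3186. ✓
s = 9: P(9, 30) = 3075 and P(9, 31) = 3286; 3186 is not s-gonal.
s = 10: P(10, 28) = 3052 and P(10, 29) = 3277; 3186 is not s-gonal.
s = 11: P(11, 27) = 3186. ✓
Hits: s ∈ {7, 11} → 2.

2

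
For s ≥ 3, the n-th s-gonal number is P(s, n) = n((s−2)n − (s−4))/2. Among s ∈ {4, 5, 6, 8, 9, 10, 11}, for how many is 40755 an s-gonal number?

s = 4: P(4, 201) = 40401 and P(4, 202) = 40804; 40755 is not s-gonal.
s = 5: P(5, 165) = 40755. ✓
s = 6: P(6, 143) = 40755. ✓
s = 8: P(8, 116) = 40136 and P(8, 117) = 40833; 40755 is not s-gonal.
s = 9: P(9, 108) = 40554 and P(9, 109) = 41311; 40755 is not s-gonal.
s = 10: P(10, 101) = 40501 and P(10, 102) = 41310; 40755 is not s-gonal.
s = 11: P(11, 95) = 40280 and P(11, 96) = 41136; 40755 is not s-gonal.
Hits: s ∈ {5, 6} → 2.

2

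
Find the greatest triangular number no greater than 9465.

9453

Solve n(n+1)/2 ≤ 9465 for integer n.
n = 137 gives 9453 ≤ 9465, while n = 138 gives 9591 > 9465; so the answer is 9453.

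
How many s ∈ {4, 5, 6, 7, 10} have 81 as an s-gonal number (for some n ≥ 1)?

2

s = 4: P(4, 9) = 81. ✓
s = 5: P(5, 7) = 70 and P(5, 8) = 92; 81 is not s-gonal.
s = 6: P(6, 6) = 66 and P(6, 7) = 91; 81 is not s-gonal.
s = 7: P(7, 6) = 81. ✓
s = 10: P(10, 4) = 52 and P(10, 5) = 85; 81 is not s-gonal.
Hits: s ∈ {4, 7} → 2.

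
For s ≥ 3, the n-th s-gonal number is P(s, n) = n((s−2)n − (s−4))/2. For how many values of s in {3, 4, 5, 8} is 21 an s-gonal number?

2

s = 3: P(3, 6) = 21. ✓
s = 4: P(4, 4) = 16 and P(4, 5) = 25; 21 is not s-gonal.
s = 5: P(5, 3) = 12 and P(5, 4) = 22; 21 is not s-gonal.
s = 8: P(8, 3) = 21. ✓
Hits: s ∈ {3, 8} → 2.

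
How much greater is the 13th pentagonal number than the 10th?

102

13·(3·13 − 1)/2 = 247 and 10·(3·10 − 1)/2 = 145.
Difference: 247 − 145 = 102.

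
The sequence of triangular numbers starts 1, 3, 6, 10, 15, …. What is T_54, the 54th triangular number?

1485

The 54th triangular number is n(n+1)/2 with n = 54.
54·55/2 = 2970/2 = 1485.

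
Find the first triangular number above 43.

Solve n(n+1)/2 > 43 for integer n.
The largest n with value ≤ 43 is 8 (since 36 ≤ 43 < 45), so the first above is n = 9, value 45.

45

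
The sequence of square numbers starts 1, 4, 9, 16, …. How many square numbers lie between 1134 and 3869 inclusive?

The n-th square number is n².
Smallest index with value ≥ 1134: n = 34 (giving 1156).
Largest index with value ≤ 3869: n = 62 (giving 3844).
Indices 34 through 62: 29 terms.

29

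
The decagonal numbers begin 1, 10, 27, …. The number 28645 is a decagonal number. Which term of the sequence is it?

Set n(4n−3) = 28645, giving 4n² − 3n − 28645 = 0.
So n = (3 + 677) / 8 = 680/8 = 85.
Check: 85·(4·85 − 3) = 28645. ✓

85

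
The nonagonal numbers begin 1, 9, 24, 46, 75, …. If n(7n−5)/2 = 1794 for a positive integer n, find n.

23

Set n(7n−5)/2 = 1794, giving 7n² − 5n − 3588 = 0.
The discriminant is 25 + 56·1794 = 100489, and √100489 = 317.
So n = (5 + 317) / 14 = 322/14 = 23.
Check: 23·(7·23 − 5)/2 = 1794. ✓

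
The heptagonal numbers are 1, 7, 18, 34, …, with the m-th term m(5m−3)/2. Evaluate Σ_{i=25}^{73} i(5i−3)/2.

315021

Σ i(5i−3)/2 = (5Σi² − 3Σi) / 2 over i = 25..73.
Σi = 2701 − 300 = 2401 and Σi² = 132349 − 4900 = 127449.
(5·127449 − 3·2401) / 2 = 630042/2 = 315021.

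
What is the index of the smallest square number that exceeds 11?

Solve n² > 11 for integer n.
The largest n with value ≤ 11 is 3 (since 9 ≤ 11 < 16), so the first above is n = 4, value 16.

4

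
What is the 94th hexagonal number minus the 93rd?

Consecutive hexagonal numbers differ by 4n − 3: here 4·94 − 3 = 373.

373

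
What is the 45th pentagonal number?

3015

45·(3·45 − 1)/2 = 45·134/2 = 45·67 = 3015.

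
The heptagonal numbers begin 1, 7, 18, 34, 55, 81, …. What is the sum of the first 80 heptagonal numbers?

429840

Σ i(5i−3)/2 = (5Σi² − 3Σi) / 2 over i = 1..80.
Σi = 3240 and Σi² = 173880.
(5·173880 − 3·3240) / 2 = 859680/2 = 429840.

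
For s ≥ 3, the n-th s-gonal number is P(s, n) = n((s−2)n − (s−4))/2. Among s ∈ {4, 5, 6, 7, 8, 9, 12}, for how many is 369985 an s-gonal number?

1

s = 4: P(4, 608) = 369664 and P(4, 609) = 370881; 369985 is not s-gonal.
s = 5: P(5, 496) = 368776 and P(5, 497) = 370265; 369985 is not s-gonal.
s = 6: P(6, 430) = 369370 and P(6, 431) = 371091; 369985 is not s-gonal.
s = 7: P(7, 385) = 369985. ✓
s = 8: P(8, 351) = 368901 and P(8, 352) = 371008; 369985 is not s-gonal.
s = 9: P(9, 325) = 368875 and P(9, 326) = 371151; 369985 is not s-gonal.
s = 12: P(12, 272) = 368832 and P(12, 273) = 371553; 369985 is not s-gonal.
Hits: s ∈ {7} → 1.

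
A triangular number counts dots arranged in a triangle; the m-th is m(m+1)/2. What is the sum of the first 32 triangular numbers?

5984

Σ i(i+1)/2 = (Σi² + Σi) / 2 over i = 1..32.
Σi = 528 and Σi² = 11440.
(1·11440 + 1·528) / 2 = 11968/2 = 5984.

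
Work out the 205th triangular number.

The 205th triangular number is n(n+1)/2 with n = 205.
205·206/2 = 42230/2 = 21115.

21115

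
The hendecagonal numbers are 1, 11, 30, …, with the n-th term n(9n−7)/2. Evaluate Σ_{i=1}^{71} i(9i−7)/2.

Σ i(9i−7)/2 = (9Σi² − 7Σi) / 2 over i = 1..71.
Σi = 2556 and Σi² = 121836.
(9·121836 − 7·2556) / 2 = 1078632/2 = 539316.

539316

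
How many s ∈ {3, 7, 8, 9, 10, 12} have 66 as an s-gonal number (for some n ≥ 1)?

s = 3: P(3, 11) = 66. ✓
s = 7: P(7, 5) = 55 and P(7, 6) = 81; 66 is not s-gonal.
s = 8: P(8, 5) = 65 and P(8, 6) = 96; 66 is not s-gonal.
s = 9: P(9, 4) = 46 and P(9, 5) = 75; 66 is not s-gonal.
s = 10: P(10, 4) = 52 and P(10, 5) = 85; 66 is not s-gonal.
s = 12: P(12, 4) = 64 and P(12, 5) = 105; 66 is not s-gonal.
Hits: s ∈ {3} → 1.

1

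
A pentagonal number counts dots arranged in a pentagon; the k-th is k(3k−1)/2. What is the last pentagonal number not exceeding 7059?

6902

Solve n(3n−1)/2 ≤ 7059 for integer n.
n = 68 gives 6902 ≤ 7059, while n = 69 gives 7107 > 7059; so the answer is 6902.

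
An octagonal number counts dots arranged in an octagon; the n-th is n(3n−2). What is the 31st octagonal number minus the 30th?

181

Consecutive octagonal numbers differ by 6n − 5: here 6·31 − 5 = 181.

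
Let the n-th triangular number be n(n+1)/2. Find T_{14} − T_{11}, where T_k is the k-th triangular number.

39

14·15/2 = 105 and 11·12/2 = 66.
Difference: 105 − 66 = 39.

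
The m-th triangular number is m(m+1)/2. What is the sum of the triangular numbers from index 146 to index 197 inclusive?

Σ i(i+1)/2 = (Σi² + Σi) / 2 over i = 146..197.
Σi = 19503 − 10585 = 8918 and Σi² = 2567895 − 1026745 = 1541150.
(1·1541150 + 1·8918) / 2 = 1550068/2 = 775034.

775034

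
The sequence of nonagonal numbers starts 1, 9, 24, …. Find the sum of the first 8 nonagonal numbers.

Σ i(7i−5)/2 = (7Σi² − 5Σi) / 2 over i = 1..8.
Σi = 36 and Σi² = 204.
(7·204 − 5·36) / 2 = 1248/2 = 624.

624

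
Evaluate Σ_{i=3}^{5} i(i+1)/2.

31

Σ i(i+1)/2 = (Σi² + Σi) / 2 over i = 3..5.
Σi = 15 − 3 = 12 and Σi² = 55 − 5 = 50.
(1·50 + 1·12) / 2 = 62/2 = 31.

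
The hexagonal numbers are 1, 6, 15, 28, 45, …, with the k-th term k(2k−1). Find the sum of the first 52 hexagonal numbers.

95082

Σ i(2i−1) = 2Σi² − Σi over i = 1..52.
Σi = 1378 and Σi² = 48230.
2·48230 − 1·1378 = 95082.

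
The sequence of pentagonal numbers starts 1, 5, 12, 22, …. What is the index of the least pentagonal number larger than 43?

Solve n(3n−1)/2 > 43 for integer n.
The largest n with value ≤ 43 is 5 (since 35 ≤ 43 < 51), so the first above is n = 6, value 51.

6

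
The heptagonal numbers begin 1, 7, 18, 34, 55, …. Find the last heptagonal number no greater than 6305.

Solve n(5n−3)/2 ≤ 6305 for integer n.
n = 50 gives 6175 ≤ 6305, while n = 51 gives 6426 > 6305; so the answer is 6175.

6175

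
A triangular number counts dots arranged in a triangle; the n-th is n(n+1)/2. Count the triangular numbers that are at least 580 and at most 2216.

33

The n-th triangular number is n(n+1)/2.
Smallest index with value ≥ 580: n = 34 (giving 595).
Largest index with value ≤ 2216: n = 66 (giving 2211).
Indices 34 through 66: 33 terms.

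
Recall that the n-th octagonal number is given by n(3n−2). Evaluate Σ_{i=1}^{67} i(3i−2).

302974

Σ i(3i−2) = 3Σi² − 2Σi over i = 1..67.
Σi = 2278 and Σi² = 102510.
3·102510 − 2·2278 = 302974.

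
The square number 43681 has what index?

We need n² = 43681, so n = √43681 = 209.
Check: 209² = 43681. ✓

209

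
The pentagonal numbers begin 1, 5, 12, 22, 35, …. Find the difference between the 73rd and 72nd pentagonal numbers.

217

Consecutive pentagonal numbers differ by 3n − 2: here 3·73 − 2 = 217.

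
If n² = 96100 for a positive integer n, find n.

We need n² = 96100, so n = √96100 = 310.
Check: 310² = 96100. ✓

310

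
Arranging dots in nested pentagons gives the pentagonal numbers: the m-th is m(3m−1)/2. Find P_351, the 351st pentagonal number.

The 351st pentagonal number is n(3n−1)/2 with n = 351.
351·(3·351 − 1)/2 = 351·1052/2 = 351·526 = 184626.

184626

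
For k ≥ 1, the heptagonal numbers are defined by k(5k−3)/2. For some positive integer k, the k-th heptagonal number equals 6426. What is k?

51

Set n(5n−3)/2 = 6426, giving 5n² − 3n − 12852 = 0.
The discriminant is 9 + 40·6426 = 257049, and √257049 = 507.
So n = (3 + 507) / 10 = 510/10 = 51.
Check: 51·(5·51 − 3)/2 = 6426. ✓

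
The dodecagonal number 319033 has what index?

253

Set n(5n−4) = 319033, giving 5n² − 4n − 319033 = 0.
So n = (4 + 2526) / 10 = 2530/10 = 253.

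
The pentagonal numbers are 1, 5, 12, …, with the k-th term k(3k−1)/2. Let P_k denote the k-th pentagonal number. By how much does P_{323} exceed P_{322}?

967

Consecutive pentagonal numbers differ by 3n − 2: here 3·323 − 2 = 967.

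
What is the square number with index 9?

9² = 81.

81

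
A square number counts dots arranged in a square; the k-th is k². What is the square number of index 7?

49

The 7th square number is n² with n = 7.
7² = 49.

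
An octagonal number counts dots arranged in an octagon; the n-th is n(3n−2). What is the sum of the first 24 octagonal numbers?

Σ i(3i−2) = 3Σi² − 2Σi over i = 1..24.
Σi = 300 and Σi² = 4900.
3·4900 − 2·300 = 14100.

14100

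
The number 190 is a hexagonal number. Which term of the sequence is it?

Set n(2n−1) = 190, giving 2n² − n − 190 = 0.
The discriminant is 1 + 8·190 = 1521, and √1521 = 39.
So n = (1 + 39) / 4 = 40/4 = 10.

10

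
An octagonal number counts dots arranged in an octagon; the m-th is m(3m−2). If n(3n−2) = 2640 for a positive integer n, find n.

30

Set n(3n−2) = 2640, giving 3n² − 2n − 2640 = 0.
The discriminant is 4 + 12·2640 = 31684, and √31684 = 178.
So n = (2 + 178) / 6 = 180/6 = 30.
Check: 30·(3·30 − 2) = 2640. ✓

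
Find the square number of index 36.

The 36th square number is n² with n = 36.
36² = 1296.

1296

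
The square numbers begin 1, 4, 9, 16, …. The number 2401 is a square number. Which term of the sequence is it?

We need n² = 2401, so n = √2401 = 49.

49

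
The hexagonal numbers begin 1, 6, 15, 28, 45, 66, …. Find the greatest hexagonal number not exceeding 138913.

138075

Solve n(2n−1) ≤ 138913 for integer n.
n = 263 gives 138075 ≤ 138913, while n = 264 gives 139128 > 138913; so the answer is 138075.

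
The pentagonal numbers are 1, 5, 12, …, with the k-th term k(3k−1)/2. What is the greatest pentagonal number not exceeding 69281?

Solve n(3n−1)/2 ≤ 69281 for integer n.
n = 215 gives 69230 ≤ 69281, while n = 216 gives 69876 > 69281; so the answer is 69230.

69230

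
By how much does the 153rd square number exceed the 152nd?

n² − (n−1)² = 2n − 1, so 153² − 152² = 2·153 − 1 = 305.

305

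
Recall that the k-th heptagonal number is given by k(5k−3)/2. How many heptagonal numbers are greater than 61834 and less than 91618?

The n-th heptagonal number is n(5n−3)/2.
Smallest index with value > 61834: n = 158 (giving 62173).
Largest index with value < 91618: n = 191 (giving 90916).
Indices 158 through 191: 34 terms.

34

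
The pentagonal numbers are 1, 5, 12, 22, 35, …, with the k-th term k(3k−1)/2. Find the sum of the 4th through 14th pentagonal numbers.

Σ i(3i−1)/2 = (3Σi² − Σi) / 2 over i = 4..14.
Σi = 105 − 6 = 99 and Σi² = 1015 − 14 = 1001.
(3·1001 − 1·99) / 2 = 2904/2 = 1452.

1452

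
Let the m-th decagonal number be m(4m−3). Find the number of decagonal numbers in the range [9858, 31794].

The n-th decagonal number is n(4n−3).
Smallest index with value ≥ 9858: n = 51 (giving 10251).
Largest index with value ≤ 31794: n = 89 (giving 31417).
Indices 51 through 89: 39 terms.

39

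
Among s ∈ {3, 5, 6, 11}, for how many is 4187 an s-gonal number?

s = 3: P(3, 91) = 4186 and P(3, 92) = 4278; 4187 is not s-gonal.
s = 5: P(5, 53) = 4187. ✓
s = 6: P(6, 46) = 4186 and P(6, 47) = 4371; 4187 is not s-gonal.
s = 11: P(11, 30) = 3945 and P(11, 31) = 4216; 4187 is not s-gonal.
Hits: s ∈ {5} → 1.

1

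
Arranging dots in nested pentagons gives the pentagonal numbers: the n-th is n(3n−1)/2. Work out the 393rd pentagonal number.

231477

The 393rd pentagonal number is n(3n−1)/2 with n = 393.
393·(3·393 − 1)/2 = 393·1178/2 = 393·589 = 231477.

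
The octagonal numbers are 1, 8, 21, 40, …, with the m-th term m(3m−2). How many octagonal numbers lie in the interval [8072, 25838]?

41

The n-th octagonal number is n(3n−2).
Smallest index with value ≥ 8072: n = 53 (giving 8321).
Largest index with value ≤ 25838: n = 93 (giving 25761).
Indices 53 through 93: 41 terms.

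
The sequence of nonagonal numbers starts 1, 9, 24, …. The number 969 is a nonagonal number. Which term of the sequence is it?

Set n(7n−5)/2 = 969, giving 7n² − 5n − 1938 = 0.
The discriminant is 25 + 56·969 = 54289, and √54289 = 233.
So n = (5 + 233) / 14 = 238/14 = 17.

17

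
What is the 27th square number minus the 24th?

27² = 729 and 24² = 576.
Difference: 729 − 576 = 153.

153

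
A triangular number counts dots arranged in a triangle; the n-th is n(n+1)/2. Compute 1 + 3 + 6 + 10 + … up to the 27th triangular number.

Σ i(i+1)/2 = (Σi² + Σi) / 2 over i = 1..27.
Σi = 378 and Σi² = 6930.
(1·6930 + 1·378) / 2 = 7308/2 = 3654.

3654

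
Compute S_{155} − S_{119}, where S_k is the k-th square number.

155² = 24025 and 119² = 14161.
Difference: 24025 − 14161 = 9864.

9864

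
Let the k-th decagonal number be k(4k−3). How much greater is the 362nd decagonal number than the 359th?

8643

362·(4·362 − 3) = 523090 and 359·(4·359 − 3) = 514447.
Difference: 523090 − 514447 = 8643.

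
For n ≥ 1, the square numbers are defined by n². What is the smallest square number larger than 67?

Solve n² > 67 for integer n.
The largest n with value ≤ 67 is 8 (since 64 ≤ 67 < 81), so the first above is n = 9, value 81.

81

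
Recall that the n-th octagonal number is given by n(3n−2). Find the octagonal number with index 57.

9633

57·(3·57 − 2) = 57·169 = 9633.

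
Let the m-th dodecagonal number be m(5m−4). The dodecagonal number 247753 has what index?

223

Set n(5n−4) = 247753, giving 5n² − 4n − 247753 = 0.
The discriminant is 16 + 20·247753 = 4955076, and √4955076 = 2226.
So n = (4 + 2226) / 10 = 2230/10 = 223.
Check: 223·(5·223 − 4) = 247753. ✓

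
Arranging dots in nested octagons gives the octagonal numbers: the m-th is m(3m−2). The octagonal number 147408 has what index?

Set n(3n−2) = 147408, giving 3n² − 2n − 147408 = 0.
The discriminant is 4 + 12·147408 = 1768900, and √1768900 = 1330.
So n = (2 + 1330) / 6 = 1332/6 = 222.

222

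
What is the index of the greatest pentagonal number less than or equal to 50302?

183

Solve n(3n−1)/2 ≤ 50302 for integer n.
n = 183 gives 50142 ≤ 50302, while n = 184 gives 50692 > 50302; so the answer is index 183.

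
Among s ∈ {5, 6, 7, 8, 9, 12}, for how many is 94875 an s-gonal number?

s = 5: P(5, 251) = 94376 and P(5, 252) = 95130; 94875 is not s-gonal.
s = 6: P(6, 218) = 94830 and P(6, 219) = 95703; 94875 is not s-gonal.
s = 7: P(7, 195) = 94770 and P(7, 196) = 95746; 94875 is not s-gonal.
s = 8: P(8, 178) = 94696 and P(8, 179) = 95765; 94875 is not s-gonal.
s = 9: P(9, 165) = 94875. ✓
s = 12: P(12, 138) = 94668 and P(12, 139) = 96049; 94875 is not s-gonal.
Hits: s ∈ {9} → 1.

1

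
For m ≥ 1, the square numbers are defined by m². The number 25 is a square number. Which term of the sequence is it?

5

We need n² = 25, so n = √25 = 5.
Check: 5² = 25. ✓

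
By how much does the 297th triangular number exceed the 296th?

297

Consecutive triangular numbers differ by n: T_{297} − T_{296} = 297.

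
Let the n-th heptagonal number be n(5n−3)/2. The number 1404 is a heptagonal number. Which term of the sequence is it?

Set n(5n−3)/2 = 1404, giving 5n² − 3n − 2808 = 0.
The discriminant is 9 + 40·1404 = 56169, and √56169 = 237.
So n = (3 + 237) / 10 = 240/10 = 24.

24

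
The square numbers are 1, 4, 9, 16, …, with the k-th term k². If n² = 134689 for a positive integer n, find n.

We need n² = 134689, so n = √134689 = 367.
Check: 367² = 134689. ✓

367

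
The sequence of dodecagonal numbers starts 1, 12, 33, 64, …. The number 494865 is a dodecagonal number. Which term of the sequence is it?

Set n(5n−4) = 494865, giving 5n² − 4n − 494865 = 0.
So n = (4 + 3146) / 10 = 3150/10 = 315.

315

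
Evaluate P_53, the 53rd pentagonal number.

4187

The 53rd pentagonal number is n(3n−1)/2 with n = 53.
53·(3·53 − 1)/2 = 53·158/2 = 53·79 = 4187.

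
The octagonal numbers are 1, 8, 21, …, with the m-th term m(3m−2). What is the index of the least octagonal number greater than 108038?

Solve n(3n−2) > 108038 for integer n.
The largest n with value ≤ 108038 is 190 (since 107920 ≤ 108038 < 109061), so the first above is n = 191, value 109061.

191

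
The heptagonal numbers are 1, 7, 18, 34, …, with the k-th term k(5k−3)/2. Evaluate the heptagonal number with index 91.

The 91st heptagonal number is n(5n−3)/2 with n = 91.
91·(5·91 − 3)/2 = 91·452/2 = 91·226 = 20566.

20566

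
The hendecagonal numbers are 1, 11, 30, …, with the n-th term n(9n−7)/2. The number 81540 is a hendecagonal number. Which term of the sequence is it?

135

Set n(9n−7)/2 = 81540, giving 9n² − 7n − 163080 = 0.
The discriminant is 49 + 72·81540 = 5870929, and √5870929 = 2423.
So n = (7 + 2423) / 18 = 2430/18 = 135.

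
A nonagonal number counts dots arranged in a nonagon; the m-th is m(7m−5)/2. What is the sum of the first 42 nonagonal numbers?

Σ i(7i−5)/2 = (7Σi² − 5Σi) / 2 over i = 1..42.
Σi = 903 and Σi² = 25585.
(7·25585 − 5·903) / 2 = 174580/2 = 87290.

87290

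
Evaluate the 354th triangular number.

The 354th triangular number is n(n+1)/2 with n = 354.
354·355/2 = 125670/2 = 62835.

62835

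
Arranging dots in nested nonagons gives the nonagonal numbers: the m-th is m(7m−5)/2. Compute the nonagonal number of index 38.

4959

38·(7·38 − 5)/2 = 38·261/2 = 4959.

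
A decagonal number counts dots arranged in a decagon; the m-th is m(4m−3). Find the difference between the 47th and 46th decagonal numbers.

Consecutive decagonal numbers differ by 8n − 7: here 8·47 − 7 = 369.

369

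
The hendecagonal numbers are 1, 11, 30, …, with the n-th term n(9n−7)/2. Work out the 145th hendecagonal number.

94105

The 145th hendecagonal number is n(9n−7)/2 with n = 145.
145·(9·145 − 7)/2 = 145·1298/2 = 145·649 = 94105.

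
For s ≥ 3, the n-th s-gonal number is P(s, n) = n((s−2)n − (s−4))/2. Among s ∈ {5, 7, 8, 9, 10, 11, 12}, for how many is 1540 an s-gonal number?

1

s = 5: P(5, 32) = 1520 and P(5, 33) = 1617; 1540 is not s-gonal.
s = 7: P(7, 25) = 1525 and P(7, 26) = 1651; 1540 is not s-gonal.
s = 8: P(8, 22) = 1408 and P(8, 23) = 1541; 1540 is not s-gonal.
s = 9: P(9, 21) = 1491 and P(9, 22) = 1639; 1540 is not s-gonal.
s = 10: P(10, 20) = 1540. ✓
s = 11: P(11, 18) = 1395 and P(11, 19) = 1558; 1540 is not s-gonal.
s = 12: P(12, 17) = 1377 and P(12, 18) = 1548; 1540 is not s-gonal.
Hits: s ∈ {10} → 1.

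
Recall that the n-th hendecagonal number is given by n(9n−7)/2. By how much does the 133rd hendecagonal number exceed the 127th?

133·(9·133 − 7)/2 = 79135 and 127·(9·127 − 7)/2 = 72136.
Difference: 79135 − 72136 = 6999.

6999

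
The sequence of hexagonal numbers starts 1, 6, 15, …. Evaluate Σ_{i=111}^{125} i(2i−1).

Σ i(2i−1) = 2Σi² − Σi over i = 111..125.
Σi = 7875 − 6105 = 1770 and Σi² = 658875 − 449735 = 209140.
2·209140 − 1·1770 = 416510.

416510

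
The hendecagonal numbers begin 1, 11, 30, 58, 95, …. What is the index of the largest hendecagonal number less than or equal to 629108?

374

Solve n(9n−7)/2 ≤ 629108 for integer n.
n = 374 gives 628133 ≤ 629108, while n = 375 gives 631500 > 629108; so the answer is index 374.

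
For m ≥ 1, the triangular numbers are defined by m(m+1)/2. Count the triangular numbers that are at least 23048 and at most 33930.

The n-th triangular number is n(n+1)/2.
Smallest index with value ≥ 23048: n = 215 (giving 23220).
Largest index with value ≤ 33930: n = 260 (giving 33930).
Indices 215 through 260: 46 terms.

46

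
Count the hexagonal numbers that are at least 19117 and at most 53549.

65

The n-th hexagonal number is n(2n−1).
Smallest index with value ≥ 19117: n = 99 (giving 19503).
Largest index with value ≤ 53549: n = 163 (giving 52975).
Indices 99 through 163: 65 terms.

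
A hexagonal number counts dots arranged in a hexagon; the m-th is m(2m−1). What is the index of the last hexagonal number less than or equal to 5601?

Solve n(2n−1) ≤ 5601 for integer n.
n = 53 gives 5565 ≤ 5601, while n = 54 gives 5778 > 5601; so the answer is index 53.

53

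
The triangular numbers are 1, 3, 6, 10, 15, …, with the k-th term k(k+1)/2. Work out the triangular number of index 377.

71253

377·378/2 = 142506/2 = 71253.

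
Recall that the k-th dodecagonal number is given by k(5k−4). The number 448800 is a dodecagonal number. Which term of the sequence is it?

300

Set n(5n−4) = 448800, giving 5n² − 4n − 448800 = 0.
The discriminant is 16 + 20·448800 = 8976016, and √8976016 = 2996.
So n = (4 + 2996) / 10 = 3000/10 = 300.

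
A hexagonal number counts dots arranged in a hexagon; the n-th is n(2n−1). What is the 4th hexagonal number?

The 4th hexagonal number is n(2n−1) with n = 4.
4·(2·4 − 1) = 4·7 = 28.

28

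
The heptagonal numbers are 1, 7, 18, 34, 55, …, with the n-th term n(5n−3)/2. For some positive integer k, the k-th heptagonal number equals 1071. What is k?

Set n(5n−3)/2 = 1071, giving 5n² − 3n − 2142 = 0.
The discriminant is 9 + 40·1071 = 42849, and √42849 = 207.
So n = (3 + 207) / 10 = 210/10 = 21.
Check: 21·(5·21 − 3)/2 = 1071. ✓

21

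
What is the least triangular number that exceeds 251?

Solve n(n+1)/2 > 251 for integer n.
The largest n with value ≤ 251 is 21 (since 231 ≤ 251 < 253), so the first above is n = 22, value 253.

253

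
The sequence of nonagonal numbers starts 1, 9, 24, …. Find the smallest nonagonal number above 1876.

1956

Solve n(7n−5)/2 > 1876 for integer n.
The largest n with value ≤ 1876 is 23 (since 1794 ≤ 1876 < 1956), so the first above is n = 24, value 1956.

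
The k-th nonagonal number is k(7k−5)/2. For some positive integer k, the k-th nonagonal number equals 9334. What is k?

Set n(7n−5)/2 = 9334, giving 7n² − 5n − 18668 = 0.
The discriminant is 25 + 56·9334 = 522729, and √522729 = 723.
So n = (5 + 723) / 14 = 728/14 = 52.
Check: 52·(7·52 − 5)/2 = 9334. ✓

52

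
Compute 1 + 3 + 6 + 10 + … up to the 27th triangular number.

Σ i(i+1)/2 = (Σi² + Σi) / 2 over i = 1..27.
Σi = 378 and Σi² = 6930.
(1·6930 + 1·378) / 2 = 7308/2 = 3654.

3654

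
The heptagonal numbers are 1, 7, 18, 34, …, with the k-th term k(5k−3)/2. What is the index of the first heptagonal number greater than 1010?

21

Solve n(5n−3)/2 > 1010 for integer n.
The largest n with value ≤ 1010 is 20 (since 970 ≤ 1010 < 1071), so the first above is n = 21, value 1071.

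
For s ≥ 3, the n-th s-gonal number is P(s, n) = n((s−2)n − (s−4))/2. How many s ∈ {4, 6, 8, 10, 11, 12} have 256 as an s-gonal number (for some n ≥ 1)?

s = 4: P(4, 16) = 256. ✓
s = 6: P(6, 11) = 231 and P(6, 12) = 276; 256 is not s-gonal.
s = 8: P(8, 9) = 225 and P(8, 10) = 280; 256 is not s-gonal.
s = 10: P(10, 8) = 232 and P(10, 9) = 297; 256 is not s-gonal.
s = 11: P(11, 7) = 196 and P(11, 8) = 260; 256 is not s-gonal.
s = 12: P(12, 7) = 217 and P(12, 8) = 288; 256 is not s-gonal.
Hits: s ∈ {4} → 1.

1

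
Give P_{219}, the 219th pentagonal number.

71832

219·(3·219 − 1)/2 = 219·656/2 = 219·328 = 71832.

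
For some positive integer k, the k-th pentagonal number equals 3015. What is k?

Set n(3n−1)/2 = 3015, giving 3n² − n − 6030 = 0.
The discriminant is 1 + 24·3015 = 72361, and √72361 = 269.
So n = (1 + 269) / 6 = 270/6 = 45.
Check: 45·(3·45 − 1)/2 = 3015. ✓

45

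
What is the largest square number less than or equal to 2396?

2304

Solve n² ≤ 2396 for integer n.
n = 48 gives 2304 ≤ 2396, while n = 49 gives 2401 > 2396; so the answer is 2304.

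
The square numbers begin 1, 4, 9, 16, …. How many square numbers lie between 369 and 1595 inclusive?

20

The n-th square number is n².
Smallest index with value ≥ 369: n = 20 (giving 400).
Largest index with value ≤ 1595: n = 39 (giving 1521).
Indices 20 through 39: 20 terms.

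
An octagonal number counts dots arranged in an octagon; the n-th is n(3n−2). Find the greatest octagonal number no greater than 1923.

1825

Solve n(3n−2) ≤ 1923 for integer n.
n = 25 gives 1825 ≤ 1923, while n = 26 gives 1976 > 1923; so the answer is 1825.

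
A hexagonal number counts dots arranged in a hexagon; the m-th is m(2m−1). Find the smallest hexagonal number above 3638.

3655

Solve n(2n−1) > 3638 for integer n.
The largest n with value ≤ 3638 is 42 (since 3486 ≤ 3638 < 3655), so the first above is n = 43, value 3655.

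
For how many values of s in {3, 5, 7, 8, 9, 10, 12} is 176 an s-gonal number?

s = 3: P(3, 18) = 171 and P(3, 19) = 190; 176 is not s-gonal.
s = 5: P(5, 11) = 176. ✓
s = 7: P(7, 8) = 148 and P(7, 9) = 189; 176 is not s-gonal.
s = 8: P(8, 8) = 176. ✓
s = 9: P(9, 7) = 154 and P(9, 8) = 204; 176 is not s-gonal.
s = 10: P(10, 7) = 175 and P(10, 8) = 232; 176 is not s-gonal.
s = 12: P(12, 6) = 156 and P(12, 7) = 217; 176 is not s-gonal.
Hits: s ∈ {5, 8} → 2.

2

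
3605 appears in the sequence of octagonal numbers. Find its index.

35

Set n(3n−2) = 3605, giving 3n² − 2n − 3605 = 0.
The discriminant is 4 + 12·3605 = 43264, and √43264 = 208.
So n = (2 + 208) / 6 = 210/6 = 35.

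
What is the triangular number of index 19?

The 19th triangular number is n(n+1)/2 with n = 19.
19·20/2 = 380/2 = 190.

190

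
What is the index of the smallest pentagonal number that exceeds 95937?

Solve n(3n−1)/2 > 95937 for integer n.
The largest n with value ≤ 95937 is 253 (since 95887 ≤ 95937 < 96647), so the first above is n = 254, value 96647.

254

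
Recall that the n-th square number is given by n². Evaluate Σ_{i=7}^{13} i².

728

Σ_{i=7}^{13} i² = 819 − 91 = 728.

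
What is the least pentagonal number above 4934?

Solve n(3n−1)/2 > 4934 for integer n.
The largest n with value ≤ 4934 is 57 (since 4845 ≤ 4934 < 5017), so the first above is n = 58, value 5017.

5017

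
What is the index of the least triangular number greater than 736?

38

Solve n(n+1)/2 > 736 for integer n.
The largest n with value ≤ 736 is 37 (since 703 ≤ 736 < 741), so the first above is n = 38, value 741.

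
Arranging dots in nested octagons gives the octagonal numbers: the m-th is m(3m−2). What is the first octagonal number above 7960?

8008

Solve n(3n−2) > 7960 for integer n.
The largest n with value ≤ 7960 is 51 (since 7701 ≤ 7960 < 8008), so the first above is n = 52, value 8008.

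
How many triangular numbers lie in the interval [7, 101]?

10

The n-th triangular number is n(n+1)/2.
Smallest index with value ≥ 7: n = 4 (giving 10).
Largest index with value ≤ 101: n = 13 (giving 91).
Indices 4 through 13: 10 terms.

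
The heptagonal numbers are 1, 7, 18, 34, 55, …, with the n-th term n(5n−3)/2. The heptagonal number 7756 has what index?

Set n(5n−3)/2 = 7756, giving 5n² − 3n − 15512 = 0.
So n = (3 + 557) / 10 = 560/10 = 56.
Check: 56·(5·56 − 3)/2 = 7756. ✓

56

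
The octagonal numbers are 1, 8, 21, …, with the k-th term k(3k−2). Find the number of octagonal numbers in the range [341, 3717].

25

The n-th octagonal number is n(3n−2).
Smallest index with value ≥ 341: n = 11 (giving 341).
Largest index with value ≤ 3717: n = 35 (giving 3605).
Indices 11 through 35: 25 terms.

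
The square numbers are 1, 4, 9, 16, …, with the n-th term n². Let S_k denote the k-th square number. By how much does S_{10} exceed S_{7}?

10² = 100 and 7² = 49.
Difference: 100 − 49 = 51.

51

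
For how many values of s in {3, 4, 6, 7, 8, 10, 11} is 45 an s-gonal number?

s = 3: P(3, 9) = 45. ✓
s = 4: P(4, 6) = 36 and P(4, 7) = 49; 45 is not s-gonal.
s = 6: P(6, 5) = 45. ✓
s = 7: P(7, 4) = 34 and P(7, 5) = 55; 45 is not s-gonal.
s = 8: P(8, 4) = 40 and P(8, 5) = 65; 45 is not s-gonal.
s = 10: P(10, 3) = 27 and P(10, 4) = 52; 45 is not s-gonal.
s = 11: P(11, 3) = 30 and P(11, 4) = 58; 45 is not s-gonal.
Hits: s ∈ {3, 6} → 2.

2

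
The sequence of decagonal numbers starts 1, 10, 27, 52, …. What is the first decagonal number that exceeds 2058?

Solve n(4n−3) > 2058 for integer n.
The largest n with value ≤ 2058 is 23 (since 2047 ≤ 2058 < 2232), so the first above is n = 24, value 2232.

2232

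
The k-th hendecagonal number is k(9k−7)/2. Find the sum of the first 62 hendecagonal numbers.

Σ i(9i−7)/2 = (9Σi² − 7Σi) / 2 over i = 1..62.
Σi = 1953 and Σi² = 81375.
(9·81375 − 7·1953) / 2 = 718704/2 = 359352.

359352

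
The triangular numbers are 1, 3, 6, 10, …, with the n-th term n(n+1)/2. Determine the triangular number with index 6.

The 6th triangular number is n(n+1)/2 with n = 6.
6·7/2 = 42/2 = 21.

21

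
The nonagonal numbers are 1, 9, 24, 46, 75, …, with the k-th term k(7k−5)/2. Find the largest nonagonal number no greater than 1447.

1350

Solve n(7n−5)/2 ≤ 1447 for integer n.
n = 20 gives 1350 ≤ 1447, while n = 21 gives 1491 > 1447; so the answer is 1350.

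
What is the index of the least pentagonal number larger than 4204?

54

Solve n(3n−1)/2 > 4204 for integer n.
The largest n with value ≤ 4204 is 53 (since 4187 ≤ 4204 < 4347), so the first above is n = 54, value 4347.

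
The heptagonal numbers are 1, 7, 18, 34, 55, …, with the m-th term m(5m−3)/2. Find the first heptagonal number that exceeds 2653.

Solve n(5n−3)/2 > 2653 for integer n.
The largest n with value ≤ 2653 is 32 (since 2512 ≤ 2653 < 2673), so the first above is n = 33, value 2673.

2673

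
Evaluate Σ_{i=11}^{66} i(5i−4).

Σ i(5i−4) = 5Σi² − 4Σi over i = 11..66.
Σi = 2211 − 55 = 2156 and Σi² = 98021 − 385 = 97636.
5·97636 − 4·2156 = 479556.

479556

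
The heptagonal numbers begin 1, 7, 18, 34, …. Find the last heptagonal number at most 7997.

7756

Solve n(5n−3)/2 ≤ 7997 for integer n.
n = 56 gives 7756 ≤ 7997, while n = 57 gives 8037 > 7997; so the answer is 7756.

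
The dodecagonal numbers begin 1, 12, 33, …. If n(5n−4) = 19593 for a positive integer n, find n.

63

Set n(5n−4) = 19593, giving 5n² − 4n − 19593 = 0.
The discriminant is 16 + 20·19593 = 391876, and √391876 = 626.
So n = (4 + 626) / 10 = 630/10 = 63.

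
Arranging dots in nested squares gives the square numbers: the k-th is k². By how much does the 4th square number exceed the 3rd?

7

n² − (n−1)² = 2n − 1, so 4² − 3² = 2·4 − 1 = 7.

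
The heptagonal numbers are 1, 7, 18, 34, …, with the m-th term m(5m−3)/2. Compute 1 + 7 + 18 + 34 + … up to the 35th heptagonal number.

36330

Σ i(5i−3)/2 = (5Σi² − 3Σi) / 2 over i = 1..35.
Σi = 630 and Σi² = 14910.
(5·14910 − 3·630) / 2 = 72660/2 = 36330.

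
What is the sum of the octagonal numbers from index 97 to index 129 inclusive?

1265649

Σ i(3i−2) = 3Σi² − 2Σi over i = 97..129.
Σi = 8385 − 4656 = 3729 and Σi² = 723905 − 299536 = 424369.
3·424369 − 2·3729 = 1265649.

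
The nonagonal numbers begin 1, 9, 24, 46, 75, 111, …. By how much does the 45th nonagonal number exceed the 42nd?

45·(7·45 − 5)/2 = 6975 and 42·(7·42 − 5)/2 = 6069.
Difference: 6975 − 6069 = 906.

906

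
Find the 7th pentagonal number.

The 7th pentagonal number is n(3n−1)/2 with n = 7.
7·(3·7 − 1)/2 = 7·20/2 = 7·10 = 70.

70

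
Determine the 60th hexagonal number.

60·(2·60 − 1) = 60·119 = 7140.

7140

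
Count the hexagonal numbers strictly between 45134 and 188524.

157

The n-th hexagonal number is n(2n−1).
Smallest index with value > 45134: n = 151 (giving 45451).
Largest index with value < 188524: n = 307 (giving 188191).
Indices 151 through 307: 157 terms.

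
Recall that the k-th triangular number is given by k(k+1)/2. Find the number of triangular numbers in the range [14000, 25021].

The n-th triangular number is n(n+1)/2.
Smallest index with value ≥ 14000: n = 167 (giving 14028).
Largest index with value ≤ 25021: n = 223 (giving 24976).
Indices 167 through 223: 57 terms.

57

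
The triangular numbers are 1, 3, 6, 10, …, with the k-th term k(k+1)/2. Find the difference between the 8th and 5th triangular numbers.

21

8·9/2 = 36 and 5·6/2 = 15.
Difference: 36 − 15 = 21.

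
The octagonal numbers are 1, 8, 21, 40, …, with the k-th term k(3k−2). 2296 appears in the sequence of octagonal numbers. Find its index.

28

Set n(3n−2) = 2296, giving 3n² − 2n − 2296 = 0.
So n = (2 + 166) / 6 = 168/6 = 28.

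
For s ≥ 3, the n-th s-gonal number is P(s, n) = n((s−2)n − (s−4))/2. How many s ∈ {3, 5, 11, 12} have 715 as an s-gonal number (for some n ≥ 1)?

2

s = 3: P(3, 37) = 703 and P(3, 38) = 741; 715 is not s-gonal.
s = 5: P(5, 22) = 715. ✓
s = 11: P(11, 13) = 715. ✓
s = 12: P(12, 12) = 672 and P(12, 13) = 793; 715 is not s-gonal.
Hits: s ∈ {5, 11} → 2.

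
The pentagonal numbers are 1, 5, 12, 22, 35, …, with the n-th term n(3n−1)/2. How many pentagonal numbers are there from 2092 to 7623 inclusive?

34

The n-th pentagonal number is n(3n−1)/2.
Smallest index with value ≥ 2092: n = 38 (giving 2147).
Largest index with value ≤ 7623: n = 71 (giving 7526).
Indices 38 through 71: 34 terms.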